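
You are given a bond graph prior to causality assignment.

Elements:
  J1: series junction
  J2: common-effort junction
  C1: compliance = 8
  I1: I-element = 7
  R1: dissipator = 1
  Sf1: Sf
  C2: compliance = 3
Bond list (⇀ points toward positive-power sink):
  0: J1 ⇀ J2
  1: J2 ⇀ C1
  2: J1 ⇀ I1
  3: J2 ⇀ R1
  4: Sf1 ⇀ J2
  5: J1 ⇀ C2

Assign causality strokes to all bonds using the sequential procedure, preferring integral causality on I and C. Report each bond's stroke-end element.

b0 |J1
b1 |J2
b2 |I1
b3 |R1
b4 |Sf1
b5 |J1

b4 |Sf1  (source Sf1 imposes f)
b1 |J2  (C1 integral (e out))
b0 |J1  (common-e at J2 fixed by 1)
b3 |R1  (0-jn J2 has e-setter on 1)
b2 |I1  (I1 integral (f out))
b5 |J1  (1-jn J1 has f-setter on 2)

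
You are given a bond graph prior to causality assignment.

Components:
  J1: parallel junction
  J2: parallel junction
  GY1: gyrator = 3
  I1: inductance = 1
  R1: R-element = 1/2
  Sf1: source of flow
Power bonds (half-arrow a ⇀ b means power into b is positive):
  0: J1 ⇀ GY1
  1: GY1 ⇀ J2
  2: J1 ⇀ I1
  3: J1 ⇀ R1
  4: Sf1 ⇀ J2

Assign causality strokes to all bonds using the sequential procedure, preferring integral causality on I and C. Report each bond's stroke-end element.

#4 →Sf1  (source Sf1 imposes f)
#1 →J2  (J2 needs exactly one e-in)
#0 →J1  (GY GY1: same side as bond 1)
#2 →I1  (common-e at J1 fixed by 0)
#3 →R1  (J1: bond 0 brought effort, rest push out)

β0 stroke at J1
β1 stroke at J2
β2 stroke at I1
β3 stroke at R1
β4 stroke at Sf1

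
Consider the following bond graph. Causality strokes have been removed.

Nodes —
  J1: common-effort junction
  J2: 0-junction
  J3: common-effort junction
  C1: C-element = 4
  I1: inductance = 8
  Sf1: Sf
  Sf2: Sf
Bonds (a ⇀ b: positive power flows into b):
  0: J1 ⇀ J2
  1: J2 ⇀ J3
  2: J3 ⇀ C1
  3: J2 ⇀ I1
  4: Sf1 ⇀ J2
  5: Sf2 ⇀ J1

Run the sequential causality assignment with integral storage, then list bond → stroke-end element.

#4 →Sf1  (source Sf1 imposes f)
#5 →Sf2  (Sf2 (Sf) sets flow on bond)
#0 →J1  (closing 0-jn rule on J1)
#2 →J3  (prefer integral on C1)
#1 →J2  (common-e at J3 fixed by 2)
#3 →I1  (J2: bond 1 brought effort, rest push out)

b0 →J1
b1 →J2
b2 →J3
b3 →I1
b4 →Sf1
b5 →Sf2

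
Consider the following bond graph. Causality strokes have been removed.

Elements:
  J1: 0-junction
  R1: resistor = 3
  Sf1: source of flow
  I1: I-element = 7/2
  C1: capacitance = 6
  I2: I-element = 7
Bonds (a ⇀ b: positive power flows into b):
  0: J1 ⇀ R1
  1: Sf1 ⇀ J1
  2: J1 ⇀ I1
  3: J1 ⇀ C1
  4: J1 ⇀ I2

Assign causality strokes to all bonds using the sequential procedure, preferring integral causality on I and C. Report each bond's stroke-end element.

b0 stroke at R1
b1 stroke at Sf1
b2 stroke at I1
b3 stroke at J1
b4 stroke at I2

#1 stroke→Sf1  (Sf1 (Sf) sets flow on bond)
#2 stroke→I1  (I1 integral (f out))
#3 stroke→J1  (prefer integral on C1)
#0 stroke→R1  (J1: bond 3 brought effort, rest push out)
#4 stroke→I2  (common-e at J1 fixed by 3)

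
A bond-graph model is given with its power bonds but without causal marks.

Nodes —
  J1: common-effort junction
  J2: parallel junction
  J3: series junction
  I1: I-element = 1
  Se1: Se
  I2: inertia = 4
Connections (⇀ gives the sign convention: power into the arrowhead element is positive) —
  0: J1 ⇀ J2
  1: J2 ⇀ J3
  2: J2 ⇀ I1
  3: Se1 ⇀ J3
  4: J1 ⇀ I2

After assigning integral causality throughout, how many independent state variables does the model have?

b3 stroke→J3  (source Se1 imposes e)
b1 stroke→J2  (only one flow-in slot at J3)
b0 stroke→J1  (J2: bond 1 brought effort, rest push out)
b2 stroke→I1  (J2: bond 1 brought effort, rest push out)
b4 stroke→I2  (J1 effort already set via bond 0)

2  (I1, I2 all integral)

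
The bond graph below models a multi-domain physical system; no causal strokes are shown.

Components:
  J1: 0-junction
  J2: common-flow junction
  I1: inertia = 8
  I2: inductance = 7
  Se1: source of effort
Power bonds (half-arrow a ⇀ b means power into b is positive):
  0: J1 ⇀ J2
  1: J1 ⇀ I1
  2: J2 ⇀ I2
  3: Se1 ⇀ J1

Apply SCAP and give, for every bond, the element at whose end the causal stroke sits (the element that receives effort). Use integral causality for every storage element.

bond 0 stroke→J2
bond 1 stroke→I1
bond 2 stroke→I2
bond 3 stroke→J1

#3 →J1  (Se1 fixes effort; stroke away)
#0 →J2  (0-jn J1 has e-setter on 3)
#1 →I1  (common-e at J1 fixed by 3)
#2 →I2  (J2 needs exactly one f-in)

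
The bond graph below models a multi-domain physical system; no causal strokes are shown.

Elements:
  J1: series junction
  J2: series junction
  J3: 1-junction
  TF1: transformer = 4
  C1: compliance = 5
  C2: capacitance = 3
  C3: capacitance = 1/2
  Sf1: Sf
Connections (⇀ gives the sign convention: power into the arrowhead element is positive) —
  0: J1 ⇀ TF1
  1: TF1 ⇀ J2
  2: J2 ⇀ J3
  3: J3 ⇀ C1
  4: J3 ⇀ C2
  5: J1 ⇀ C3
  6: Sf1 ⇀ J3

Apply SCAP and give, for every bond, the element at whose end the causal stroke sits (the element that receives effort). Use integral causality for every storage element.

b6 stroke at Sf1  (Sf1 fixes flow; stroke at Sf1)
b2 stroke at J3  (1-jn J3 has f-setter on 6)
b3 stroke at J3  (common-f at J3 fixed by 6)
b4 stroke at J3  (common-f at J3 fixed by 6)
b1 stroke at J2  (1-jn J2 has f-setter on 2)
b0 stroke at TF1  (TF TF1: opposite of bond 1)
b5 stroke at J1  (J1 flow already set via bond 0)

#0 stroke at TF1
#1 stroke at J2
#2 stroke at J3
#3 stroke at J3
#4 stroke at J3
#5 stroke at J1
#6 stroke at Sf1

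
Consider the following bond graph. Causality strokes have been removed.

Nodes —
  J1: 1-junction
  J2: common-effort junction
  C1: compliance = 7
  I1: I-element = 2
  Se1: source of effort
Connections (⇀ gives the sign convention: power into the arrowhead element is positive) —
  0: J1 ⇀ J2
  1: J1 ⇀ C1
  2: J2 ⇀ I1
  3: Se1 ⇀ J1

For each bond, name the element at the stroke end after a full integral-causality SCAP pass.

bond 0 stroke at J2
bond 1 stroke at J1
bond 2 stroke at I1
bond 3 stroke at J1

bond 3 →J1  (Se1 (Se) sets effort on bond)
bond 1 →J1  (prefer integral on C1)
bond 0 →J2  (only one flow-in slot at J1)
bond 2 →I1  (common-e at J2 fixed by 0)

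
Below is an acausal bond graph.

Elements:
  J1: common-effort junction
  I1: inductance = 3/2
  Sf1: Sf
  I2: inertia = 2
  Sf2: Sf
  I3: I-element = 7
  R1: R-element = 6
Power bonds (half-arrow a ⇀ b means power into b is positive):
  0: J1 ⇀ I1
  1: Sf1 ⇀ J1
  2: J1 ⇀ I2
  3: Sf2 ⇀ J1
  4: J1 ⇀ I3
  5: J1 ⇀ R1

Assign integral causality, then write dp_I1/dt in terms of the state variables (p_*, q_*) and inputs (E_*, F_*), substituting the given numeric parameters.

dp_I1/dt = 6*F_Sf1 + 6*F_Sf2 - 4*p_I1 - 3*p_I2 - 6*p_I3/7

b1 stroke→Sf1  (Sf1 (Sf) sets flow on bond)
b3 stroke→Sf2  (Sf2 (Sf) sets flow on bond)
b0 stroke→I1  (prefer integral on I1)
b2 stroke→I2  (I2 integral (f out))
b4 stroke→I3  (prefer integral on I3)
b5 stroke→J1  (J1 needs exactly one e-in)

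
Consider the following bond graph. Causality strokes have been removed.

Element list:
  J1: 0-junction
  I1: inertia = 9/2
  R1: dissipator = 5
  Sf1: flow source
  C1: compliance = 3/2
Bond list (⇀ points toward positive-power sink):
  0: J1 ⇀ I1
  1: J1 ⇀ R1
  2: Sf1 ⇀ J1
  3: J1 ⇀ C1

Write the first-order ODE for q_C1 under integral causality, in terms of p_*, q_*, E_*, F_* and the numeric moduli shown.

dq_C1/dt = F_Sf1 - 2*p_I1/9 - 2*q_C1/15

β2 |Sf1  (Sf1 fixes flow; stroke at Sf1)
β0 |I1  (prefer integral on I1)
β3 |J1  (C1 outputs effort q/C1)
β1 |R1  (J1 effort already set via bond 3)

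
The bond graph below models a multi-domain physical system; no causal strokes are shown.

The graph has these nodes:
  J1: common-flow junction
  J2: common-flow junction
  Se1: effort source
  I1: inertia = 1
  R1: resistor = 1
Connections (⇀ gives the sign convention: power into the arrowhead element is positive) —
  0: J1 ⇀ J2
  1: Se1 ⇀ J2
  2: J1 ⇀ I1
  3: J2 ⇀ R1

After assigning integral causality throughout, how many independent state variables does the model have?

1  (I1 all integral)

#1 →J2  (source Se1 imposes e)
#2 →I1  (I1: I, integral causality)
#0 →J1  (J1: bond 2 brought flow, rest push out)
#3 →J2  (common-f at J2 fixed by 0)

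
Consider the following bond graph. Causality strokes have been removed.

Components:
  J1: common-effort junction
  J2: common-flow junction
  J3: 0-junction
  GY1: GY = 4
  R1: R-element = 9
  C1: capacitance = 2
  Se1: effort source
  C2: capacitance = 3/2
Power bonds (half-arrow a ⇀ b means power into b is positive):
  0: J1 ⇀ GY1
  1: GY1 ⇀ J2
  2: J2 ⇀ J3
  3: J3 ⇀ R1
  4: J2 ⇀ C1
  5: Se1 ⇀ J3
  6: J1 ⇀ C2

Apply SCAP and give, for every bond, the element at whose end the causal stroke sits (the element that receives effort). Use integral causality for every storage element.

#0 |GY1
#1 |GY1
#2 |J2
#3 |R1
#4 |J2
#5 |J3
#6 |J1

b5 stroke→J3  (source Se1 imposes e)
b2 stroke→J2  (J3 effort already set via bond 5)
b3 stroke→R1  (J3 effort already set via bond 5)
b4 stroke→J2  (C1 integral (e out))
b1 stroke→GY1  (J2: last free bond brings flow in)
b0 stroke→GY1  (GY GY1: same side as bond 1)
b6 stroke→J1  (J1 needs exactly one e-in)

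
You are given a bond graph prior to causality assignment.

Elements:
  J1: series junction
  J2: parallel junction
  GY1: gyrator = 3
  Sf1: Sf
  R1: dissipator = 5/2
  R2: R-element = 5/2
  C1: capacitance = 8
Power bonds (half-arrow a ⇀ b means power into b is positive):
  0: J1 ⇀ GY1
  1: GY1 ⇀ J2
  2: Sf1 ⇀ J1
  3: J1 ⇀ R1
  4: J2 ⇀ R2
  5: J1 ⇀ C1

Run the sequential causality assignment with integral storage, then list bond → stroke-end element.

b0 →J1
b1 →J2
b2 →Sf1
b3 →J1
b4 →R2
b5 →J1

β2 stroke at Sf1  (Sf1 fixes flow; stroke at Sf1)
β0 stroke at J1  (J1: bond 2 brought flow, rest push out)
β3 stroke at J1  (1-jn J1 has f-setter on 2)
β5 stroke at J1  (J1 flow already set via bond 2)
β1 stroke at J2  (GY1: gyrator matches bond 0)
β4 stroke at R2  (0-jn J2 has e-setter on 1)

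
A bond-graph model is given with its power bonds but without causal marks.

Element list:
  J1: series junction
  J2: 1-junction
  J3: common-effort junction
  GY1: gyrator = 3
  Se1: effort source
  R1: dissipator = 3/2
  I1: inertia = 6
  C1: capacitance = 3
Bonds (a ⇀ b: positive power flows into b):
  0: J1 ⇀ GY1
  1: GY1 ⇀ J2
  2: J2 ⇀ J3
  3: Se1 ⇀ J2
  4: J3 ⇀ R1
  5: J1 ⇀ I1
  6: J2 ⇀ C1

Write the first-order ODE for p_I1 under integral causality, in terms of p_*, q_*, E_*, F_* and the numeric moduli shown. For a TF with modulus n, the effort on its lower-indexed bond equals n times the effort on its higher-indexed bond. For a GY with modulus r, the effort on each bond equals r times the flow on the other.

b3 →J2  (Se1: effort source, stroke at far end)
b5 →I1  (I1 integral (f out))
b0 →J1  (1-jn J1 has f-setter on 5)
b1 →J2  (GY1: gyrator matches bond 0)
b6 →J2  (C1 integral (e out))
b2 →J3  (only one flow-in slot at J2)
b4 →R1  (common-e at J3 fixed by 2)

dp_I1/dt = -2*E_Se1 - p_I1 + 2*q_C1/3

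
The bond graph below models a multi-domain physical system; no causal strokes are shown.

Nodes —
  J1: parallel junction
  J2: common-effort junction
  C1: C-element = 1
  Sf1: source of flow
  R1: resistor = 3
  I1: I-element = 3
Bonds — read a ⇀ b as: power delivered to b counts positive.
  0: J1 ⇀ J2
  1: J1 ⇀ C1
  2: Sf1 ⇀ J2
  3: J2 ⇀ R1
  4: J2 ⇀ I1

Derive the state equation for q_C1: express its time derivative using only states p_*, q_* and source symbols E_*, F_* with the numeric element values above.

dq_C1/dt = F_Sf1 - p_I1/3 - q_C1/3

#2 →Sf1  (Sf1 fixes flow; stroke at Sf1)
#1 →J1  (C1: C, integral causality)
#0 →J2  (J1: bond 1 brought effort, rest push out)
#3 →R1  (J2: bond 0 brought effort, rest push out)
#4 →I1  (0-jn J2 has e-setter on 0)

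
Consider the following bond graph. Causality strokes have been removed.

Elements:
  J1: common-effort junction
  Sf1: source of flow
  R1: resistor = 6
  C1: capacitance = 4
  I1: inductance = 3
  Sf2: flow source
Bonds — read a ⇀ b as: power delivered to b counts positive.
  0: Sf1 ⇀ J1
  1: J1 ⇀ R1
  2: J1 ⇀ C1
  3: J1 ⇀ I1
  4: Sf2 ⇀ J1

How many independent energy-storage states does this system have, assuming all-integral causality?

2  (C1, I1 all integral)

b0 →Sf1  (Sf1: flow source, stroke at near end)
b4 →Sf2  (Sf2 fixes flow; stroke at Sf2)
b2 →J1  (C1 outputs effort q/C1)
b1 →R1  (0-jn J1 has e-setter on 2)
b3 →I1  (J1: bond 2 brought effort, rest push out)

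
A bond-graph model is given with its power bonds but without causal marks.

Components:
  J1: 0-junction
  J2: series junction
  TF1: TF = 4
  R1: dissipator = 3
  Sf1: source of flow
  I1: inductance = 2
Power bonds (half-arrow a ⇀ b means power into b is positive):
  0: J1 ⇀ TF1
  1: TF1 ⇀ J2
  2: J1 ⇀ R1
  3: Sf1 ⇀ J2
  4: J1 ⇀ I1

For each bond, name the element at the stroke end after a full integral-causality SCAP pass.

#3 stroke at Sf1  (Sf1 fixes flow; stroke at Sf1)
#1 stroke at J2  (common-f at J2 fixed by 3)
#0 stroke at TF1  (TF1 one-in-one-out from 1)
#4 stroke at I1  (I1 outputs flow p/I1)
#2 stroke at J1  (J1: last free bond brings effort in)

#0 |TF1
#1 |J2
#2 |J1
#3 |Sf1
#4 |I1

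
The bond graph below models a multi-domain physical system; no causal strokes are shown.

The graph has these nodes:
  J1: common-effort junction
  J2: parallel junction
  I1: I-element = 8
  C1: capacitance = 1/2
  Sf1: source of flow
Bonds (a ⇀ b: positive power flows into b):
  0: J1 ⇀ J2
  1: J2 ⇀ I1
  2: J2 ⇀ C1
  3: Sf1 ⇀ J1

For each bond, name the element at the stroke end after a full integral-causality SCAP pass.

b0 |J1
b1 |I1
b2 |J2
b3 |Sf1

bond 3 stroke→Sf1  (Sf1 (Sf) sets flow on bond)
bond 0 stroke→J1  (only one effort-in slot at J1)
bond 1 stroke→I1  (I1: I, integral causality)
bond 2 stroke→J2  (J2 needs exactly one e-in)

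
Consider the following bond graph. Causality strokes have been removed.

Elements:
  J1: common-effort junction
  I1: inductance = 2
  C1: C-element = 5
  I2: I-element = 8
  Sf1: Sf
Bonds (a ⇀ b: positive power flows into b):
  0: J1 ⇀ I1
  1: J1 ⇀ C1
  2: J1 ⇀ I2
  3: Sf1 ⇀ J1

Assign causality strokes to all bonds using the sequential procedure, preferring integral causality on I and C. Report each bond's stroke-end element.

b0 |I1
b1 |J1
b2 |I2
b3 |Sf1

bond 3 →Sf1  (Sf1 (Sf) sets flow on bond)
bond 0 →I1  (prefer integral on I1)
bond 1 →J1  (C1: C, integral causality)
bond 2 →I2  (J1 effort already set via bond 1)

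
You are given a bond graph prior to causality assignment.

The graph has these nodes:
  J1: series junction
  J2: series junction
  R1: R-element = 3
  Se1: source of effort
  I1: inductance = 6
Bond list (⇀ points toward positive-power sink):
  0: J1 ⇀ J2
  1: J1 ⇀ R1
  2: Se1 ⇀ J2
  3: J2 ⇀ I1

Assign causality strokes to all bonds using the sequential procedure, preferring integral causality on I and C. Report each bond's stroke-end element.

bond 0 stroke at J2
bond 1 stroke at J1
bond 2 stroke at J2
bond 3 stroke at I1

#2 stroke at J2  (Se1 fixes effort; stroke away)
#3 stroke at I1  (I1: I, integral causality)
#0 stroke at J2  (J2: bond 3 brought flow, rest push out)
#1 stroke at J1  (common-f at J1 fixed by 0)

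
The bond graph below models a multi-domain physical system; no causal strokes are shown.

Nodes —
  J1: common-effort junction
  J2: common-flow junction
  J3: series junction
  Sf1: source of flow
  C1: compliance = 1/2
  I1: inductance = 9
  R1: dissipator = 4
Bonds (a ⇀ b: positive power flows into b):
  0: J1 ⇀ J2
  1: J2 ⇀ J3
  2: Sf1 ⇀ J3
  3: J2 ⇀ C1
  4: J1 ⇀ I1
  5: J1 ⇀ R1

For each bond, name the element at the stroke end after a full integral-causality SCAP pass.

#0 |J2
#1 |J3
#2 |Sf1
#3 |J2
#4 |I1
#5 |J1

b2 →Sf1  (Sf1: flow source, stroke at near end)
b1 →J3  (common-f at J3 fixed by 2)
b0 →J2  (J2: bond 1 brought flow, rest push out)
b3 →J2  (1-jn J2 has f-setter on 1)
b4 →I1  (I1: I, integral causality)
b5 →J1  (J1: last free bond brings effort in)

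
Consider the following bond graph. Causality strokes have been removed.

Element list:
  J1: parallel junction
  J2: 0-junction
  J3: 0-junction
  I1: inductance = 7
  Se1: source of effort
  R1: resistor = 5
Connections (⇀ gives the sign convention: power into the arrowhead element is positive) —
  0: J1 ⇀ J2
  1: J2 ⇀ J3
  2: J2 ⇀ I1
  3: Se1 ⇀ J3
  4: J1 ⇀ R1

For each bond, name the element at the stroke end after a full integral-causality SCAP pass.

β3 stroke at J3  (source Se1 imposes e)
β1 stroke at J2  (common-e at J3 fixed by 3)
β0 stroke at J1  (J2 effort already set via bond 1)
β2 stroke at I1  (J2 effort already set via bond 1)
β4 stroke at R1  (common-e at J1 fixed by 0)

bond 0 stroke→J1
bond 1 stroke→J2
bond 2 stroke→I1
bond 3 stroke→J3
bond 4 stroke→R1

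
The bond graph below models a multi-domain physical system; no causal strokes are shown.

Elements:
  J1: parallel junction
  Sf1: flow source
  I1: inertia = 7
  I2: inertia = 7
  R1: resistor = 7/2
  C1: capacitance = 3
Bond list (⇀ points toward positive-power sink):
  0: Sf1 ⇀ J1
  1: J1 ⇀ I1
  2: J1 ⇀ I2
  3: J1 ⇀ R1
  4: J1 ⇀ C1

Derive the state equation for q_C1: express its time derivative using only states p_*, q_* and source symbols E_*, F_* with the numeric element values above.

β0 stroke→Sf1  (Sf1 (Sf) sets flow on bond)
β1 stroke→I1  (prefer integral on I1)
β2 stroke→I2  (I2 integral (f out))
β4 stroke→J1  (C1: C, integral causality)
β3 stroke→R1  (J1: bond 4 brought effort, rest push out)

dq_C1/dt = F_Sf1 - p_I1/7 - p_I2/7 - 2*q_C1/21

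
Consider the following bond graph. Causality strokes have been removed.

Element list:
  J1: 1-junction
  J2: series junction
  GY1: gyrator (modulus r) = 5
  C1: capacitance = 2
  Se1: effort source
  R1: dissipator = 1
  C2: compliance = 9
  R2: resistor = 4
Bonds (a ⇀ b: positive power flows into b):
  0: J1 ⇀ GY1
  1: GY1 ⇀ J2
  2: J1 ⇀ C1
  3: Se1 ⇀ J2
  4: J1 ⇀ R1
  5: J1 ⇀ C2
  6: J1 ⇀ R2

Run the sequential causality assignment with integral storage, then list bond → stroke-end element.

b0 →GY1
b1 →GY1
b2 →J1
b3 →J2
b4 →J1
b5 →J1
b6 →J1

β3 stroke→J2  (Se1 (Se) sets effort on bond)
β1 stroke→GY1  (only one flow-in slot at J2)
β0 stroke→GY1  (GY1 both-in/both-out from 1)
β2 stroke→J1  (J1: bond 0 brought flow, rest push out)
β4 stroke→J1  (common-f at J1 fixed by 0)
β5 stroke→J1  (J1: bond 0 brought flow, rest push out)
β6 stroke→J1  (common-f at J1 fixed by 0)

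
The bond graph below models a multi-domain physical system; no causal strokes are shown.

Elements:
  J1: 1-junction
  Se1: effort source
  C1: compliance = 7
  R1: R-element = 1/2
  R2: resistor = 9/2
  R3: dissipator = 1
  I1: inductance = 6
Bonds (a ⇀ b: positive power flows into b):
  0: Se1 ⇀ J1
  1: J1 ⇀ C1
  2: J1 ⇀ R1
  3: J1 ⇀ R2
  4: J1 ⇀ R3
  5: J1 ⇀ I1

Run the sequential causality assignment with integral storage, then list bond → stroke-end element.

bond 0 →J1  (Se1 (Se) sets effort on bond)
bond 1 →J1  (C1: C, integral causality)
bond 5 →I1  (I1: I, integral causality)
bond 2 →J1  (J1 flow already set via bond 5)
bond 3 →J1  (J1 flow already set via bond 5)
bond 4 →J1  (J1 flow already set via bond 5)

β0 |J1
β1 |J1
β2 |J1
β3 |J1
β4 |J1
β5 |I1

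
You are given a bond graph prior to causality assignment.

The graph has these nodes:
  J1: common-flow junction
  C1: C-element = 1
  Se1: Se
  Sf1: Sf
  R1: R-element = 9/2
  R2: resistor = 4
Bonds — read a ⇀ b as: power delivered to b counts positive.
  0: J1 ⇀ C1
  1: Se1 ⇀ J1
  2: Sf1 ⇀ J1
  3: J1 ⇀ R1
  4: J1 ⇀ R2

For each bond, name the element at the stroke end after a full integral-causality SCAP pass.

#0 |J1
#1 |J1
#2 |Sf1
#3 |J1
#4 |J1

b1 stroke→J1  (Se1: effort source, stroke at far end)
b2 stroke→Sf1  (source Sf1 imposes f)
b0 stroke→J1  (common-f at J1 fixed by 2)
b3 stroke→J1  (common-f at J1 fixed by 2)
b4 stroke→J1  (J1 flow already set via bond 2)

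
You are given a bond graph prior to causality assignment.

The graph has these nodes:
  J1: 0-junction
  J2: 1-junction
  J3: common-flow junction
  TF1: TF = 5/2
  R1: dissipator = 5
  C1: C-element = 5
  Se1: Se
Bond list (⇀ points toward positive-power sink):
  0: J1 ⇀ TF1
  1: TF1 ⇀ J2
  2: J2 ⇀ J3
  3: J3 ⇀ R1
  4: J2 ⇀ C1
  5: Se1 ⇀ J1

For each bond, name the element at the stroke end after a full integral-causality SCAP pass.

bond 0 stroke→TF1
bond 1 stroke→J2
bond 2 stroke→J3
bond 3 stroke→R1
bond 4 stroke→J2
bond 5 stroke→J1

#5 |J1  (Se1: effort source, stroke at far end)
#0 |TF1  (J1: bond 5 brought effort, rest push out)
#1 |J2  (through TF1, causality passes straight; one stroke at TF1)
#4 |J2  (prefer integral on C1)
#2 |J3  (closing 1-jn rule on J2)
#3 |R1  (closing 1-jn rule on J3)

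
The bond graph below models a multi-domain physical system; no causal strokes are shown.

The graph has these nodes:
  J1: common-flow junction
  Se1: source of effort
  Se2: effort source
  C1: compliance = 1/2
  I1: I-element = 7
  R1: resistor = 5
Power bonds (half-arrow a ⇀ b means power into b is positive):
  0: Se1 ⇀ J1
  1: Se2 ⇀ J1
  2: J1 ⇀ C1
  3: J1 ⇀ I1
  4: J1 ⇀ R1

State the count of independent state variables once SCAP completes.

2  (C1, I1 all integral)

bond 0 |J1  (source Se1 imposes e)
bond 1 |J1  (Se2 fixes effort; stroke away)
bond 2 |J1  (prefer integral on C1)
bond 3 |I1  (I1 integral (f out))
bond 4 |J1  (J1: bond 3 brought flow, rest push out)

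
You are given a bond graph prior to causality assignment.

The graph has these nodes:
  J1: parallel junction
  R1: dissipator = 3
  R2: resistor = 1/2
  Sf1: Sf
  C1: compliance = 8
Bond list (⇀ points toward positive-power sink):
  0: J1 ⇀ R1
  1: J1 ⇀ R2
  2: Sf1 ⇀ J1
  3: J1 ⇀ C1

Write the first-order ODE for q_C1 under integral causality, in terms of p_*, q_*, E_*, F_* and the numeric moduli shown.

β2 stroke→Sf1  (source Sf1 imposes f)
β3 stroke→J1  (C1: C, integral causality)
β0 stroke→R1  (common-e at J1 fixed by 3)
β1 stroke→R2  (J1: bond 3 brought effort, rest push out)

dq_C1/dt = F_Sf1 - 7*q_C1/24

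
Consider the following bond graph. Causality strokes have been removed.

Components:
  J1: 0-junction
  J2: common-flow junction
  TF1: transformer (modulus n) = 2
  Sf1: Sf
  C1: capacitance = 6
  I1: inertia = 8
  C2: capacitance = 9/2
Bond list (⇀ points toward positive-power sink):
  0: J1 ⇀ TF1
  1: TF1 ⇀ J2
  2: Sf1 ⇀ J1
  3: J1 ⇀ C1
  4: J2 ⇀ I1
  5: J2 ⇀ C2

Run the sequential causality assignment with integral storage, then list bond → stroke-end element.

#0 stroke at TF1
#1 stroke at J2
#2 stroke at Sf1
#3 stroke at J1
#4 stroke at I1
#5 stroke at J2

β2 |Sf1  (Sf1 (Sf) sets flow on bond)
β3 |J1  (C1 integral (e out))
β0 |TF1  (J1 effort already set via bond 3)
β1 |J2  (TF TF1: opposite of bond 0)
β4 |I1  (I1 outputs flow p/I1)
β5 |J2  (J2 flow already set via bond 4)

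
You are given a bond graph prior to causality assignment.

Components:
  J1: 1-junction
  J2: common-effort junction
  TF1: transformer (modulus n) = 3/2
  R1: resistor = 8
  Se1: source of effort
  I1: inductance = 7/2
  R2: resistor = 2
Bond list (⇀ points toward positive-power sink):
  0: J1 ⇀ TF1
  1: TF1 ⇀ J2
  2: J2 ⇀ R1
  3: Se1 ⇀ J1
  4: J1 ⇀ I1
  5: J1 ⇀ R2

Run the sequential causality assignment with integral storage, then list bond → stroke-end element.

b3 |J1  (Se1: effort source, stroke at far end)
b4 |I1  (prefer integral on I1)
b0 |J1  (J1 flow already set via bond 4)
b5 |J1  (1-jn J1 has f-setter on 4)
b1 |TF1  (TF1: transformer flips bond 0)
b2 |J2  (J2: last free bond brings effort in)

β0 stroke→J1
β1 stroke→TF1
β2 stroke→J2
β3 stroke→J1
β4 stroke→I1
β5 stroke→J1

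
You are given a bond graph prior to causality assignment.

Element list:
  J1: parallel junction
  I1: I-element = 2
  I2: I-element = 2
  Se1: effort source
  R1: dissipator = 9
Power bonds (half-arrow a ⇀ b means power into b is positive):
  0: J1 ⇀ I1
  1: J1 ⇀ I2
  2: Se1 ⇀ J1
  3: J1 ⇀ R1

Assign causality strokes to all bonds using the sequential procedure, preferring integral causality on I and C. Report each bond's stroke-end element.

bond 0 stroke→I1
bond 1 stroke→I2
bond 2 stroke→J1
bond 3 stroke→R1

bond 2 →J1  (Se1: effort source, stroke at far end)
bond 0 →I1  (0-jn J1 has e-setter on 2)
bond 1 →I2  (J1 effort already set via bond 2)
bond 3 →R1  (J1 effort already set via bond 2)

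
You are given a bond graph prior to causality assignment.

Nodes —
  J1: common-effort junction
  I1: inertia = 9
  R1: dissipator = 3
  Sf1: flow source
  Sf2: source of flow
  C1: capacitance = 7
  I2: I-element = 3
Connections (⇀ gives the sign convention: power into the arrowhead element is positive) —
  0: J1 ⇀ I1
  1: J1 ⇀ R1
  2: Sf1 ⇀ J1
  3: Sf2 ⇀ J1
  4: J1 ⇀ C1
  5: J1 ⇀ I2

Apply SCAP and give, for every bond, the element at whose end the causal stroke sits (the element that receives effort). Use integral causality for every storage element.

b0 |I1
b1 |R1
b2 |Sf1
b3 |Sf2
b4 |J1
b5 |I2

β2 stroke at Sf1  (Sf1: flow source, stroke at near end)
β3 stroke at Sf2  (Sf2 fixes flow; stroke at Sf2)
β0 stroke at I1  (I1: I, integral causality)
β4 stroke at J1  (C1 integral (e out))
β1 stroke at R1  (J1 effort already set via bond 4)
β5 stroke at I2  (J1 effort already set via bond 4)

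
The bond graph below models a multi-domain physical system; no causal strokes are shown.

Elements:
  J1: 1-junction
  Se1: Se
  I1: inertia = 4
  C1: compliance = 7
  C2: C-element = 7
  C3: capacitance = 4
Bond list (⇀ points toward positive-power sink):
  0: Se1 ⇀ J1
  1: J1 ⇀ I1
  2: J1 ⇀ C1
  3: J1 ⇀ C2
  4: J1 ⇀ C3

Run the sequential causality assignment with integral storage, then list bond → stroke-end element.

β0 |J1
β1 |I1
β2 |J1
β3 |J1
β4 |J1

β0 |J1  (source Se1 imposes e)
β1 |I1  (I1 integral (f out))
β2 |J1  (J1: bond 1 brought flow, rest push out)
β3 |J1  (J1 flow already set via bond 1)
β4 |J1  (J1: bond 1 brought flow, rest push out)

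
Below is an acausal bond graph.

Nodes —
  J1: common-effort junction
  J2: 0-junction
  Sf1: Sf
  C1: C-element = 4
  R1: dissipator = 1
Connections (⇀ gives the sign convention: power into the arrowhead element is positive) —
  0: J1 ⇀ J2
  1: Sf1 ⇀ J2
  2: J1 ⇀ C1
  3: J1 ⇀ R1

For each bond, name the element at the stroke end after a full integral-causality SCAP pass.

bond 0 stroke→J2
bond 1 stroke→Sf1
bond 2 stroke→J1
bond 3 stroke→R1

#1 →Sf1  (Sf1 fixes flow; stroke at Sf1)
#0 →J2  (only one effort-in slot at J2)
#2 →J1  (C1: C, integral causality)
#3 →R1  (common-e at J1 fixed by 2)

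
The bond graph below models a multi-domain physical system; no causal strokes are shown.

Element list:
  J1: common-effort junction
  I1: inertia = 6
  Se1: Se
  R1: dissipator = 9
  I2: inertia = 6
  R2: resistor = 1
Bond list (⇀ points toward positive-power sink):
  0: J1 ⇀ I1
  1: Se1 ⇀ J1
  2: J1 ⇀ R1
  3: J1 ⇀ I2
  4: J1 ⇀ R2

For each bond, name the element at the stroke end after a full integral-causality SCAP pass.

bond 0 stroke→I1
bond 1 stroke→J1
bond 2 stroke→R1
bond 3 stroke→I2
bond 4 stroke→R2

bond 1 |J1  (source Se1 imposes e)
bond 0 |I1  (0-jn J1 has e-setter on 1)
bond 2 |R1  (common-e at J1 fixed by 1)
bond 3 |I2  (J1 effort already set via bond 1)
bond 4 |R2  (J1 effort already set via bond 1)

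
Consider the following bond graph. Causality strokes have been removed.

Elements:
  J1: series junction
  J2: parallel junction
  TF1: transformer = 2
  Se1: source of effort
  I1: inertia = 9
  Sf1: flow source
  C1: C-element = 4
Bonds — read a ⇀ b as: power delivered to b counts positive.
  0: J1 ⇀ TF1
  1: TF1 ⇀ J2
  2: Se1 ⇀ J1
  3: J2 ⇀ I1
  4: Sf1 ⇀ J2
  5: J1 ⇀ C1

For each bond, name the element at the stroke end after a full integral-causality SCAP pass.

β2 |J1  (Se1: effort source, stroke at far end)
β4 |Sf1  (source Sf1 imposes f)
β3 |I1  (I1 integral (f out))
β1 |J2  (closing 0-jn rule on J2)
β0 |TF1  (through TF1, causality passes straight; one stroke at TF1)
β5 |J1  (common-f at J1 fixed by 0)

b0 stroke at TF1
b1 stroke at J2
b2 stroke at J1
b3 stroke at I1
b4 stroke at Sf1
b5 stroke at J1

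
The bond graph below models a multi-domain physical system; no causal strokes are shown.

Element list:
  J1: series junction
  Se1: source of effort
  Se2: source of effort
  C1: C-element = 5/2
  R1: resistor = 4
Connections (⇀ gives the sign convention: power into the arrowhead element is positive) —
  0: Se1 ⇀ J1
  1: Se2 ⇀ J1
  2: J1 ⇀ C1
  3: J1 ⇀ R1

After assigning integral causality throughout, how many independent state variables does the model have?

#0 →J1  (Se1 (Se) sets effort on bond)
#1 →J1  (Se2 (Se) sets effort on bond)
#2 →J1  (prefer integral on C1)
#3 →R1  (closing 1-jn rule on J1)

1  (C1 all integral)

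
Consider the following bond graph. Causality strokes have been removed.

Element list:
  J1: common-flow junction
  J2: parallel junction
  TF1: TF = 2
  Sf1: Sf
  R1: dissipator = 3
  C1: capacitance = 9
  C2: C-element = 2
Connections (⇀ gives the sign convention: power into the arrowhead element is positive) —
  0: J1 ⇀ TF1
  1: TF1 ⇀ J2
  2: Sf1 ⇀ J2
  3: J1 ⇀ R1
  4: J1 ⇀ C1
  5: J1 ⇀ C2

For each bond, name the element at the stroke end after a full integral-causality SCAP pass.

β0 stroke at TF1
β1 stroke at J2
β2 stroke at Sf1
β3 stroke at J1
β4 stroke at J1
β5 stroke at J1

#2 |Sf1  (Sf1 (Sf) sets flow on bond)
#1 |J2  (J2 needs exactly one e-in)
#0 |TF1  (through TF1, causality passes straight; one stroke at TF1)
#3 |J1  (common-f at J1 fixed by 0)
#4 |J1  (J1 flow already set via bond 0)
#5 |J1  (J1: bond 0 brought flow, rest push out)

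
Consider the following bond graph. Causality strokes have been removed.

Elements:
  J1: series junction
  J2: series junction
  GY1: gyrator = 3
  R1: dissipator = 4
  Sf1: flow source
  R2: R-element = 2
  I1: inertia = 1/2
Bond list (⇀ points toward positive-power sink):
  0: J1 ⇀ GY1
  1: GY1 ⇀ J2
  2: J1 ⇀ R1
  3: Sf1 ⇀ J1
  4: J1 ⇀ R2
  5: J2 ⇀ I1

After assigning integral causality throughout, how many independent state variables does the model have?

b3 |Sf1  (Sf1 (Sf) sets flow on bond)
b0 |J1  (J1: bond 3 brought flow, rest push out)
b2 |J1  (J1 flow already set via bond 3)
b4 |J1  (common-f at J1 fixed by 3)
b1 |J2  (through GY1, causality inverts; strokes same side of GY1)
b5 |I1  (closing 1-jn rule on J2)

1  (I1 all integral)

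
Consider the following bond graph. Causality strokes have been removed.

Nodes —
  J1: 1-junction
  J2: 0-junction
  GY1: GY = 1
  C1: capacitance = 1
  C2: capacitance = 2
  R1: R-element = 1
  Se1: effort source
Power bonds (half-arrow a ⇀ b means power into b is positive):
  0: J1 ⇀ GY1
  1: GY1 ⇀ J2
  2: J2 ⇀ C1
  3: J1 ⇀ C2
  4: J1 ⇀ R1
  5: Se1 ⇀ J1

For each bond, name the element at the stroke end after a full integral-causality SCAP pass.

bond 0 →GY1
bond 1 →GY1
bond 2 →J2
bond 3 →J1
bond 4 →J1
bond 5 →J1

#5 →J1  (Se1 (Se) sets effort on bond)
#2 →J2  (C1: C, integral causality)
#1 →GY1  (common-e at J2 fixed by 2)
#0 →GY1  (GY GY1: same side as bond 1)
#3 →J1  (J1: bond 0 brought flow, rest push out)
#4 →J1  (1-jn J1 has f-setter on 0)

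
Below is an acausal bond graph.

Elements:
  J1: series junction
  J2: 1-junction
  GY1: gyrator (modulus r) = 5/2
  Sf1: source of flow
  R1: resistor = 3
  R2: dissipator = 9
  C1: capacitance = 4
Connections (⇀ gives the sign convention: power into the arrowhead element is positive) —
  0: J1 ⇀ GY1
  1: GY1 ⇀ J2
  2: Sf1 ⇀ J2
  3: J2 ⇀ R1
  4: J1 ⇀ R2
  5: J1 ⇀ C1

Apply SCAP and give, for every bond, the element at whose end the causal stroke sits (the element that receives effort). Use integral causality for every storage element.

β2 stroke→Sf1  (Sf1: flow source, stroke at near end)
β1 stroke→J2  (J2 flow already set via bond 2)
β3 stroke→J2  (1-jn J2 has f-setter on 2)
β0 stroke→J1  (through GY1, causality inverts; strokes same side of GY1)
β5 stroke→J1  (C1 outputs effort q/C1)
β4 stroke→R2  (closing 1-jn rule on J1)

#0 |J1
#1 |J2
#2 |Sf1
#3 |J2
#4 |R2
#5 |J1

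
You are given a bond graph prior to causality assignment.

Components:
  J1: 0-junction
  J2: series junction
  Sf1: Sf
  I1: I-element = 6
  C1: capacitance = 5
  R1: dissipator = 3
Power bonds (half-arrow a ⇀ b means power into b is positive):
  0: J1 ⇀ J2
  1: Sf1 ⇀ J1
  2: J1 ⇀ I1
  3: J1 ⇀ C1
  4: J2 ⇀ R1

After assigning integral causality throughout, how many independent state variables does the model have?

#1 stroke at Sf1  (source Sf1 imposes f)
#2 stroke at I1  (I1 integral (f out))
#3 stroke at J1  (prefer integral on C1)
#0 stroke at J2  (J1: bond 3 brought effort, rest push out)
#4 stroke at R1  (J2 needs exactly one f-in)

2  (C1, I1 all integral)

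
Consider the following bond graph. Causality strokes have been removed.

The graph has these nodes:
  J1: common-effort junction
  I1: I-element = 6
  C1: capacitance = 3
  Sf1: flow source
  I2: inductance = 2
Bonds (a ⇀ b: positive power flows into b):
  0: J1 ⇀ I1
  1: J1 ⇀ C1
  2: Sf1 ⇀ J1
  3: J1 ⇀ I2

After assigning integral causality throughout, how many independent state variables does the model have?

bond 2 stroke at Sf1  (Sf1: flow source, stroke at near end)
bond 0 stroke at I1  (I1 outputs flow p/I1)
bond 1 stroke at J1  (C1 integral (e out))
bond 3 stroke at I2  (J1: bond 1 brought effort, rest push out)

3  (C1, I1, I2 all integral)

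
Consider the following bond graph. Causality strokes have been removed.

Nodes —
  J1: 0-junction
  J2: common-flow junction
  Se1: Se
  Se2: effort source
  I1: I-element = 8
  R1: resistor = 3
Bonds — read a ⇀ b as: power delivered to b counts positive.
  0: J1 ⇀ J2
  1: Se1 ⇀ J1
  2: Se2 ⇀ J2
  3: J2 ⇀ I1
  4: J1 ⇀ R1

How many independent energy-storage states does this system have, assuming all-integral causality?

bond 1 stroke→J1  (source Se1 imposes e)
bond 2 stroke→J2  (Se2 (Se) sets effort on bond)
bond 0 stroke→J2  (common-e at J1 fixed by 1)
bond 4 stroke→R1  (common-e at J1 fixed by 1)
bond 3 stroke→I1  (closing 1-jn rule on J2)

1  (I1 all integral)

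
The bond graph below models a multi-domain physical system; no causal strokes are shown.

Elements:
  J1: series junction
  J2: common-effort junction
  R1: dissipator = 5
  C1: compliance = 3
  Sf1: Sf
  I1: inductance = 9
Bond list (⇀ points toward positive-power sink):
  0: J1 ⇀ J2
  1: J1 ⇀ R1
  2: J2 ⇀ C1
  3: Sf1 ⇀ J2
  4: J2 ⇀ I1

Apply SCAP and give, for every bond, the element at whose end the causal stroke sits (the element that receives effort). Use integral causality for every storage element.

#3 →Sf1  (Sf1 (Sf) sets flow on bond)
#2 →J2  (C1: C, integral causality)
#0 →J1  (J2 effort already set via bond 2)
#4 →I1  (J2: bond 2 brought effort, rest push out)
#1 →R1  (J1 needs exactly one f-in)

β0 |J1
β1 |R1
β2 |J2
β3 |Sf1
β4 |I1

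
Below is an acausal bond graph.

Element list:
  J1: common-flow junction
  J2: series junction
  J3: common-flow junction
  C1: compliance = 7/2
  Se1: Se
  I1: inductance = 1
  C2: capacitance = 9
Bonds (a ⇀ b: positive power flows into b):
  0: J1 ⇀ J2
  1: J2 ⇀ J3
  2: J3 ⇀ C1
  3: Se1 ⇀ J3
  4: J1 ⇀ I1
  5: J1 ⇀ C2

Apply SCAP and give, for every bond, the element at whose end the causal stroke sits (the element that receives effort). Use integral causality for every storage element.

#0 →J1
#1 →J2
#2 →J3
#3 →J3
#4 →I1
#5 →J1

#3 stroke at J3  (Se1 (Se) sets effort on bond)
#2 stroke at J3  (prefer integral on C1)
#1 stroke at J2  (J3 needs exactly one f-in)
#0 stroke at J1  (closing 1-jn rule on J2)
#4 stroke at I1  (I1: I, integral causality)
#5 stroke at J1  (common-f at J1 fixed by 4)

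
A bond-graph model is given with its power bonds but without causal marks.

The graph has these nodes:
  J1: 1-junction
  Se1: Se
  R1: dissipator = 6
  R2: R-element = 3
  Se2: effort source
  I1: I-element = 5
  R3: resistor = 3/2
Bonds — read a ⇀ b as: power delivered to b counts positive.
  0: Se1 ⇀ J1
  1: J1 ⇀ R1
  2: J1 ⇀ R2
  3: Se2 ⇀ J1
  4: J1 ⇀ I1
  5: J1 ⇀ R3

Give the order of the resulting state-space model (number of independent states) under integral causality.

1  (I1 all integral)

bond 0 |J1  (Se1 (Se) sets effort on bond)
bond 3 |J1  (Se2 (Se) sets effort on bond)
bond 4 |I1  (I1 outputs flow p/I1)
bond 1 |J1  (J1 flow already set via bond 4)
bond 2 |J1  (common-f at J1 fixed by 4)
bond 5 |J1  (common-f at J1 fixed by 4)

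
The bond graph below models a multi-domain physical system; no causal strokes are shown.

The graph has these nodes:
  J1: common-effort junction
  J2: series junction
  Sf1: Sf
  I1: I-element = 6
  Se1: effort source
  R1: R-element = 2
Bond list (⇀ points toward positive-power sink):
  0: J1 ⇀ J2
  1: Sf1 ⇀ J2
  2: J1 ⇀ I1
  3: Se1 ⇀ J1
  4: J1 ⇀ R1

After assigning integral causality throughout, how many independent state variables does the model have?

#1 stroke at Sf1  (Sf1 (Sf) sets flow on bond)
#3 stroke at J1  (Se1: effort source, stroke at far end)
#0 stroke at J2  (J1: bond 3 brought effort, rest push out)
#2 stroke at I1  (0-jn J1 has e-setter on 3)
#4 stroke at R1  (J1: bond 3 brought effort, rest push out)

1  (I1 all integral)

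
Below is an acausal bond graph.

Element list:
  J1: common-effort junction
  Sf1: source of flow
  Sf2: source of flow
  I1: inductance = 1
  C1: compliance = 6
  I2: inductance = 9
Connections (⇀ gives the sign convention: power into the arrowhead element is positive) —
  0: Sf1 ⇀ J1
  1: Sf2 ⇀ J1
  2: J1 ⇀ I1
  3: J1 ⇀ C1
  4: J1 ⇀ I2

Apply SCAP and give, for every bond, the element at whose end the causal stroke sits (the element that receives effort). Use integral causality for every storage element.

#0 →Sf1
#1 →Sf2
#2 →I1
#3 →J1
#4 →I2

β0 stroke at Sf1  (Sf1: flow source, stroke at near end)
β1 stroke at Sf2  (Sf2 (Sf) sets flow on bond)
β2 stroke at I1  (prefer integral on I1)
β3 stroke at J1  (C1 integral (e out))
β4 stroke at I2  (J1: bond 3 brought effort, rest push out)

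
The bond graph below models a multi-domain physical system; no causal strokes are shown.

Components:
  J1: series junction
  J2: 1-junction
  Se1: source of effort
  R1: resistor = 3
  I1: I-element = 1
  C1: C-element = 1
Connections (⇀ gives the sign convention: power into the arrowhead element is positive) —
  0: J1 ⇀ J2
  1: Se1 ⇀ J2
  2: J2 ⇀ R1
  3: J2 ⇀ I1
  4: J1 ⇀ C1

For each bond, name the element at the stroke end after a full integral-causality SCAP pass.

b1 |J2  (Se1 (Se) sets effort on bond)
b3 |I1  (I1: I, integral causality)
b0 |J2  (J2 flow already set via bond 3)
b2 |J2  (J2 flow already set via bond 3)
b4 |J1  (J1 flow already set via bond 0)

b0 stroke at J2
b1 stroke at J2
b2 stroke at J2
b3 stroke at I1
b4 stroke at J1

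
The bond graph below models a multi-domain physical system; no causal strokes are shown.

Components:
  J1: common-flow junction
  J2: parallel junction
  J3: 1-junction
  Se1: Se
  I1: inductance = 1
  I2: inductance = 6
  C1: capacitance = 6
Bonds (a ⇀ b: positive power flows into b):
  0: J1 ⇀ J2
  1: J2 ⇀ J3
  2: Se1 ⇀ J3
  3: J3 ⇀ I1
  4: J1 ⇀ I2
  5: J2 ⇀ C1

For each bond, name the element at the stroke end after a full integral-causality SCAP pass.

b0 stroke at J1
b1 stroke at J3
b2 stroke at J3
b3 stroke at I1
b4 stroke at I2
b5 stroke at J2

#2 stroke→J3  (Se1: effort source, stroke at far end)
#3 stroke→I1  (I1: I, integral causality)
#1 stroke→J3  (common-f at J3 fixed by 3)
#4 stroke→I2  (I2: I, integral causality)
#0 stroke→J1  (J1 flow already set via bond 4)
#5 stroke→J2  (only one effort-in slot at J2)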